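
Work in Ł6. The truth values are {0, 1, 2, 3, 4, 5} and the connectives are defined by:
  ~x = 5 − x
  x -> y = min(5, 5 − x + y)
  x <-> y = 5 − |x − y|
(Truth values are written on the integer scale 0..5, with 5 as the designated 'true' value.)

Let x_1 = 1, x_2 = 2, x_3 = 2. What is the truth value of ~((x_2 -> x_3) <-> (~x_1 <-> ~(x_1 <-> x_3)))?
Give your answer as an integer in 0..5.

3

x_2 -> x_3 = 2 -> 2 = 5
~x_1 = ~1 = 4
x_1 <-> x_3 = 1 <-> 2 = 4
~(x_1 <-> x_3) = ~4 = 1
~x_1 <-> ~(x_1 <-> x_3) = 4 <-> 1 = 2
(x_2 -> x_3) <-> (~x_1 <-> ~(x_1 <-> x_3)) = 5 <-> 2 = 2
~((x_2 -> x_3) <-> (~x_1 <-> ~(x_1 <-> x_3))) = ~2 = 3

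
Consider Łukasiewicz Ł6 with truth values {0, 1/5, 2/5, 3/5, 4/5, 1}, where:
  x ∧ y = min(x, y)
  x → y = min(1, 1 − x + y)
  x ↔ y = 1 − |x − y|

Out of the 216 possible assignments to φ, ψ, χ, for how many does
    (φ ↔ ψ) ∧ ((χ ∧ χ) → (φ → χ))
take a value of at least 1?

value 1: 36 assignments (counts)
value 4/5: 60 assignments
value 3/5: 48 assignments
value 2/5: 36 assignments
value 1/5: 24 assignments
value 0: 12 assignments
So 36 of the 216 assignments meet the threshold.

36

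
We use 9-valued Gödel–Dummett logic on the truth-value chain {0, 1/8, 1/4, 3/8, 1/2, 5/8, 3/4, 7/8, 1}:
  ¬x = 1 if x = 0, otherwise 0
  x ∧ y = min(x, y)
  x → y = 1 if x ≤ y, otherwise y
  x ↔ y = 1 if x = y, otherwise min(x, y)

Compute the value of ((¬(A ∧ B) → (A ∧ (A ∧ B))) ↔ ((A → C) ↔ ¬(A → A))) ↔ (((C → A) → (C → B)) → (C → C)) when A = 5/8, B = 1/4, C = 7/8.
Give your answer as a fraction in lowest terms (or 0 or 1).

A ∧ B = 5/8 ∧ 1/4 = 1/4
¬(A ∧ B) = ¬1/4 = 0
A ∧ B = 5/8 ∧ 1/4 = 1/4
A ∧ (A ∧ B) = 5/8 ∧ 1/4 = 1/4
¬(A ∧ B) → (A ∧ (A ∧ B)) = 0 → 1/4 = 1
A → C = 5/8 → 7/8 = 1
A → A = 5/8 → 5/8 = 1
¬(A → A) = ¬1 = 0
(A → C) ↔ ¬(A → A) = 1 ↔ 0 = 0
(¬(A ∧ B) → (A ∧ (A ∧ B))) ↔ ((A → C) ↔ ¬(A → A)) = 1 ↔ 0 = 0
C → A = 7/8 → 5/8 = 5/8
C → B = 7/8 → 1/4 = 1/4
(C → A) → (C → B) = 5/8 → 1/4 = 1/4
C → C = 7/8 → 7/8 = 1
((C → A) → (C → B)) → (C → C) = 1/4 → 1 = 1
((¬(A ∧ B) → (A ∧ (A ∧ B))) ↔ ((A → C) ↔ ¬(A → A))) ↔ (((C → A) → (C → B)) → (C → C)) = 0 ↔ 1 = 0

0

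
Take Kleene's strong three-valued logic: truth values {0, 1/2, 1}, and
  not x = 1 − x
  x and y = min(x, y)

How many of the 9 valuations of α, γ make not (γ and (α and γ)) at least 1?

α = 0, γ = 0 ↦ 1  ≥
α = 0, γ = 1/2 ↦ 1  ≥
α = 0, γ = 1 ↦ 1  ≥
α = 1/2, γ = 0 ↦ 1  ≥
α = 1/2, γ = 1/2 ↦ 1/2  <
α = 1/2, γ = 1 ↦ 1/2  <
α = 1, γ = 0 ↦ 1  ≥
α = 1, γ = 1/2 ↦ 1/2  <
α = 1, γ = 1 ↦ 0  <
So 5 of the 9 assignments meet the threshold.

5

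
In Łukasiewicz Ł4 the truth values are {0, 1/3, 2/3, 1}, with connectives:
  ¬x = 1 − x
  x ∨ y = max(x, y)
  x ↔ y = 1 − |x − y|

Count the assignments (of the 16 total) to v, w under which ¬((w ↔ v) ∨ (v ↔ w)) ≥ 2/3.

6

v = 0, w = 0 ↦ 0  <
v = 0, w = 1/3 ↦ 1/3  <
v = 0, w = 2/3 ↦ 2/3  ≥
v = 0, w = 1 ↦ 1  ≥
v = 1/3, w = 0 ↦ 1/3  <
v = 1/3, w = 1/3 ↦ 0  <
v = 1/3, w = 2/3 ↦ 1/3  <
v = 1/3, w = 1 ↦ 2/3  ≥
v = 2/3, w = 0 ↦ 2/3  ≥
v = 2/3, w = 1/3 ↦ 1/3  <
v = 2/3, w = 2/3 ↦ 0  <
v = 2/3, w = 1 ↦ 1/3  <
v = 1, w = 0 ↦ 1  ≥
v = 1, w = 1/3 ↦ 2/3  ≥
v = 1, w = 2/3 ↦ 1/3  <
v = 1, w = 1 ↦ 0  <
So 6 of the 16 assignments meet the threshold.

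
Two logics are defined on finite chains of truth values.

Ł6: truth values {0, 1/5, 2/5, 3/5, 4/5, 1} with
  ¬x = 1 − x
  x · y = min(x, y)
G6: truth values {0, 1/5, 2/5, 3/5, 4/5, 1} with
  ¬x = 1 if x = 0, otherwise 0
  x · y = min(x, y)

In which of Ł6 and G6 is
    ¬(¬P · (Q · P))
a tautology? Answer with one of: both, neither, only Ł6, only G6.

In Ł6: at P = 1/5, Q = 1/5 the value is 4/5 — not a tautology.
In G6: every assignment gives 1 — tautology.

only G6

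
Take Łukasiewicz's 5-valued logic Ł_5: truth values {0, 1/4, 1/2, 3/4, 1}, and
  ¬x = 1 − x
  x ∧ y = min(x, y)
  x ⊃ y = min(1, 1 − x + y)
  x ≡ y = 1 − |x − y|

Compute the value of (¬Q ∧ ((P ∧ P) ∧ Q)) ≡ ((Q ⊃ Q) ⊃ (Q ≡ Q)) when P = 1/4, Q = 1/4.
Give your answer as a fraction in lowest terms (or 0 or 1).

¬Q = ¬1/4 = 3/4
P ∧ P = 1/4 ∧ 1/4 = 1/4
(P ∧ P) ∧ Q = 1/4 ∧ 1/4 = 1/4
¬Q ∧ ((P ∧ P) ∧ Q) = 3/4 ∧ 1/4 = 1/4
Q ⊃ Q = 1/4 ⊃ 1/4 = 1
Q ≡ Q = 1/4 ≡ 1/4 = 1
(Q ⊃ Q) ⊃ (Q ≡ Q) = 1 ⊃ 1 = 1
(¬Q ∧ ((P ∧ P) ∧ Q)) ≡ ((Q ⊃ Q) ⊃ (Q ≡ Q)) = 1/4 ≡ 1 = 1/4

1/4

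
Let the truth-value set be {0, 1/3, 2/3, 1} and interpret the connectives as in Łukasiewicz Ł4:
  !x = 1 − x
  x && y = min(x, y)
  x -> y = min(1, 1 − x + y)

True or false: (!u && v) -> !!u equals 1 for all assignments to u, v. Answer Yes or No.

No

Counterexample: take u = 0, v = 1/3.
!u = !0 = 1
!u && v = 1 && 1/3 = 1/3
!!u = !1 = 0
(!u && v) -> !!u = 1/3 -> 0 = 2/3
This gives 2/3 ≠ 1.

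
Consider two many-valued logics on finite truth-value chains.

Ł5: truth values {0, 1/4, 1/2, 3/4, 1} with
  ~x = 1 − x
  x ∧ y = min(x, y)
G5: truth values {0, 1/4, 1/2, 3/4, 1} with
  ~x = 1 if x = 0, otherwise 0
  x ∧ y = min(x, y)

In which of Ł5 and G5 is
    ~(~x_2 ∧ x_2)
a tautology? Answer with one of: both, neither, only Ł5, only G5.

In Ł5: at x_2 = 1/4 the value is 3/4 — not a tautology.
In G5: every assignment gives 1 — tautology.

only G5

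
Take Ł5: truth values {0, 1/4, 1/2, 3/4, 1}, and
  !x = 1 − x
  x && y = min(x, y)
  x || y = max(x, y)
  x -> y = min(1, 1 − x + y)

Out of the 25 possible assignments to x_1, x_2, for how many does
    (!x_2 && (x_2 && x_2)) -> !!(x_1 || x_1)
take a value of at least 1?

21

value 1: 21 assignments (counts)
value 3/4: 3 assignments
value 1/2: 1 assignment
So 21 of the 25 assignments meet the threshold.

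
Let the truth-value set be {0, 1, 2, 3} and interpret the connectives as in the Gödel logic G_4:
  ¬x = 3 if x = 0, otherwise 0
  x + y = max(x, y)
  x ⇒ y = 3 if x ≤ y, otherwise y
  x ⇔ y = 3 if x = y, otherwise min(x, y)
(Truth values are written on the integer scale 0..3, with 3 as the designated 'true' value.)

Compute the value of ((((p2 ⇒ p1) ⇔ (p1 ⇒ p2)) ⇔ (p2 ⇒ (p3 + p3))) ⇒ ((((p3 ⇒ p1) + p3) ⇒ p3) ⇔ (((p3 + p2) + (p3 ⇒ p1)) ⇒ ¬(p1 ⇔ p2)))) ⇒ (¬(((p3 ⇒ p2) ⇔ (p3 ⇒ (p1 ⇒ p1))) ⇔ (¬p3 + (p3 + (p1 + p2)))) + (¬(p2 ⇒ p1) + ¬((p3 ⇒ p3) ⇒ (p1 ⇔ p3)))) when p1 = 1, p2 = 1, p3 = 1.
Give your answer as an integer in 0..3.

p2 ⇒ p1 = 1 ⇒ 1 = 3
p1 ⇒ p2 = 1 ⇒ 1 = 3
(p2 ⇒ p1) ⇔ (p1 ⇒ p2) = 3 ⇔ 3 = 3
p3 + p3 = 1 + 1 = 1
p2 ⇒ (p3 + p3) = 1 ⇒ 1 = 3
((p2 ⇒ p1) ⇔ (p1 ⇒ p2)) ⇔ (p2 ⇒ (p3 + p3)) = 3 ⇔ 3 = 3
p3 ⇒ p1 = 1 ⇒ 1 = 3
(p3 ⇒ p1) + p3 = 3 + 1 = 3
((p3 ⇒ p1) + p3) ⇒ p3 = 3 ⇒ 1 = 1
p3 + p2 = 1 + 1 = 1
p3 ⇒ p1 = 1 ⇒ 1 = 3
(p3 + p2) + (p3 ⇒ p1) = 1 + 3 = 3
p1 ⇔ p2 = 1 ⇔ 1 = 3
¬(p1 ⇔ p2) = ¬3 = 0
((p3 + p2) + (p3 ⇒ p1)) ⇒ ¬(p1 ⇔ p2) = 3 ⇒ 0 = 0
(((p3 ⇒ p1) + p3) ⇒ p3) ⇔ (((p3 + p2) + (p3 ⇒ p1)) ⇒ ¬(p1 ⇔ p2)) = 1 ⇔ 0 = 0
(((p2 ⇒ p1) ⇔ (p1 ⇒ p2)) ⇔ (p2 ⇒ (p3 + p3))) ⇒ ((((p3 ⇒ p1) + p3) ⇒ p3) ⇔ (((p3 + p2) + (p3 ⇒ p1)) ⇒ ¬(p1 ⇔ p2))) = 3 ⇒ 0 = 0
p3 ⇒ p2 = 1 ⇒ 1 = 3
p1 ⇒ p1 = 1 ⇒ 1 = 3
p3 ⇒ (p1 ⇒ p1) = 1 ⇒ 3 = 3
(p3 ⇒ p2) ⇔ (p3 ⇒ (p1 ⇒ p1)) = 3 ⇔ 3 = 3
¬p3 = ¬1 = 0
p1 + p2 = 1 + 1 = 1
p3 + (p1 + p2) = 1 + 1 = 1
¬p3 + (p3 + (p1 + p2)) = 0 + 1 = 1
((p3 ⇒ p2) ⇔ (p3 ⇒ (p1 ⇒ p1))) ⇔ (¬p3 + (p3 + (p1 + p2))) = 3 ⇔ 1 = 1
¬(((p3 ⇒ p2) ⇔ (p3 ⇒ (p1 ⇒ p1))) ⇔ (¬p3 + (p3 + (p1 + p2)))) = ¬1 = 0
p2 ⇒ p1 = 1 ⇒ 1 = 3
¬(p2 ⇒ p1) = ¬3 = 0
p3 ⇒ p3 = 1 ⇒ 1 = 3
p1 ⇔ p3 = 1 ⇔ 1 = 3
(p3 ⇒ p3) ⇒ (p1 ⇔ p3) = 3 ⇒ 3 = 3
¬((p3 ⇒ p3) ⇒ (p1 ⇔ p3)) = ¬3 = 0
¬(p2 ⇒ p1) + ¬((p3 ⇒ p3) ⇒ (p1 ⇔ p3)) = 0 + 0 = 0
¬(((p3 ⇒ p2) ⇔ (p3 ⇒ (p1 ⇒ p1))) ⇔ (¬p3 + (p3 + (p1 + p2)))) + (¬(p2 ⇒ p1) + ¬((p3 ⇒ p3) ⇒ (p1 ⇔ p3))) = 0 + 0 = 0
((((p2 ⇒ p1) ⇔ (p1 ⇒ p2)) ⇔ (p2 ⇒ (p3 + p3))) ⇒ ((((p3 ⇒ p1) + p3) ⇒ p3) ⇔ (((p3 + p2) + (p3 ⇒ p1)) ⇒ ¬(p1 ⇔ p2)))) ⇒ (¬(((p3 ⇒ p2) ⇔ (p3 ⇒ (p1 ⇒ p1))) ⇔ (¬p3 + (p3 + (p1 + p2)))) + (¬(p2 ⇒ p1) + ¬((p3 ⇒ p3) ⇒ (p1 ⇔ p3)))) = 0 ⇒ 0 = 3

3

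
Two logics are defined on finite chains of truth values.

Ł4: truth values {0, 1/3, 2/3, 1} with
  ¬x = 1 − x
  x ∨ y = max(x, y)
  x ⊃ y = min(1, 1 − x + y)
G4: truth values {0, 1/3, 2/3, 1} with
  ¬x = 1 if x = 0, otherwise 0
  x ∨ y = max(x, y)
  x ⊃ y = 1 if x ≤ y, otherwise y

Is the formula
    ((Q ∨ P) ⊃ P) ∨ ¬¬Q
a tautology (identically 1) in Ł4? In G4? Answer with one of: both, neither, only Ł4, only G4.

In Ł4: at P = 0, Q = 1/3 the value is 2/3 — not a tautology.
In G4: every assignment gives 1 — tautology.

only G4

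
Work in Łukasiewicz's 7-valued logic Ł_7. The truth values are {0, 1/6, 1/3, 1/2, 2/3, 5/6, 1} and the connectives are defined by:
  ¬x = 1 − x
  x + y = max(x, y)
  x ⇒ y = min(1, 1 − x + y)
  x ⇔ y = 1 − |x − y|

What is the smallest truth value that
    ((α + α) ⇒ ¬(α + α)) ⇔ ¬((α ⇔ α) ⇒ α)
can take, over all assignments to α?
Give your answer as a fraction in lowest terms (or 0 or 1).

Take α = 1/2:
α + α = 1/2 + 1/2 = 1/2
α + α = 1/2 + 1/2 = 1/2
¬(α + α) = ¬1/2 = 1/2
(α + α) ⇒ ¬(α + α) = 1/2 ⇒ 1/2 = 1
α ⇔ α = 1/2 ⇔ 1/2 = 1
(α ⇔ α) ⇒ α = 1 ⇒ 1/2 = 1/2
¬((α ⇔ α) ⇒ α) = ¬1/2 = 1/2
((α + α) ⇒ ¬(α + α)) ⇔ ¬((α ⇔ α) ⇒ α) = 1 ⇔ 1/2 = 1/2
No assignment yields a value below 1/2, so this is the minimum.

1/2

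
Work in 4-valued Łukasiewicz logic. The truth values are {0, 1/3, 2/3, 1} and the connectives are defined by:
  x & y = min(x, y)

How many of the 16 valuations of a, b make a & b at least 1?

a = 0, b = 0 ↦ 0  <
a = 0, b = 1/3 ↦ 0  <
a = 0, b = 2/3 ↦ 0  <
a = 0, b = 1 ↦ 0  <
a = 1/3, b = 0 ↦ 0  <
a = 1/3, b = 1/3 ↦ 1/3  <
a = 1/3, b = 2/3 ↦ 1/3  <
a = 1/3, b = 1 ↦ 1/3  <
a = 2/3, b = 0 ↦ 0  <
a = 2/3, b = 1/3 ↦ 1/3  <
a = 2/3, b = 2/3 ↦ 2/3  <
a = 2/3, b = 1 ↦ 2/3  <
a = 1, b = 0 ↦ 0  <
a = 1, b = 1/3 ↦ 1/3  <
a = 1, b = 2/3 ↦ 2/3  <
a = 1, b = 1 ↦ 1  ≥
So 1 of the 16 assignments meets the threshold.

1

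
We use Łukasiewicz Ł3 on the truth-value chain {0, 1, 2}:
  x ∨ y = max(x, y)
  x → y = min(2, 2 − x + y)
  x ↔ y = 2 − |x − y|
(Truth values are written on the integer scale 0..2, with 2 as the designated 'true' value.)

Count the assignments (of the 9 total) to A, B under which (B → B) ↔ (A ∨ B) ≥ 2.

5

A = 0, B = 0 ↦ 0  <
A = 0, B = 1 ↦ 1  <
A = 0, B = 2 ↦ 2  ≥
A = 1, B = 0 ↦ 1  <
A = 1, B = 1 ↦ 1  <
A = 1, B = 2 ↦ 2  ≥
A = 2, B = 0 ↦ 2  ≥
A = 2, B = 1 ↦ 2  ≥
A = 2, B = 2 ↦ 2  ≥
So 5 of the 9 assignments meet the threshold.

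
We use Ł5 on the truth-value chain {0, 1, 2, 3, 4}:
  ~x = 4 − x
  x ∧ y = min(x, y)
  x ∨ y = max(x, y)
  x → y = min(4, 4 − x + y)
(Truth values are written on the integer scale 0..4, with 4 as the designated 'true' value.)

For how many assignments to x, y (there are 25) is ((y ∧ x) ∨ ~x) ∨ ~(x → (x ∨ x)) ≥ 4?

value 4: 6 assignments (counts)
value 3: 8 assignments
value 2: 7 assignments
value 1: 3 assignments
value 0: 1 assignment
So 6 of the 25 assignments meet the threshold.

6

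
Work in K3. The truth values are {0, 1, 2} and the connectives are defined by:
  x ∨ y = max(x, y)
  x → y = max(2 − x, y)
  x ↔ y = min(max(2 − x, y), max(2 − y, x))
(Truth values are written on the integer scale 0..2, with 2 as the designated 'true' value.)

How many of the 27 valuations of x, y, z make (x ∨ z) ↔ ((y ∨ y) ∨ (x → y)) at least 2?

value 2: 7 assignments (counts)
value 1: 14 assignments
value 0: 6 assignments
So 7 of the 27 assignments meet the threshold.

7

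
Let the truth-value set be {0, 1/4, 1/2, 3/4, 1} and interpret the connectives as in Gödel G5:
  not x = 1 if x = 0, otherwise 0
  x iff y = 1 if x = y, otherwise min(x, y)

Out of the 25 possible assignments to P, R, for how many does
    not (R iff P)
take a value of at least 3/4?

8

value 1: 8 assignments (counts)
value 0: 17 assignments
So 8 of the 25 assignments meet the threshold.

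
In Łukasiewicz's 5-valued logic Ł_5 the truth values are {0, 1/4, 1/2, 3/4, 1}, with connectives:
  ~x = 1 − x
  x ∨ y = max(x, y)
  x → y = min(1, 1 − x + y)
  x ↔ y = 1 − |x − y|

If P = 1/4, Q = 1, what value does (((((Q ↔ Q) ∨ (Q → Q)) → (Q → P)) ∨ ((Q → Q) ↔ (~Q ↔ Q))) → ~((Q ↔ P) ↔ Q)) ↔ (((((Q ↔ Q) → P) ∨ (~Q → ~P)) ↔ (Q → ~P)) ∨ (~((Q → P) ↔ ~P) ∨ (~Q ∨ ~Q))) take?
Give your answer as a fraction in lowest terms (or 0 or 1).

3/4

Q ↔ Q = 1 ↔ 1 = 1
Q → Q = 1 → 1 = 1
(Q ↔ Q) ∨ (Q → Q) = 1 ∨ 1 = 1
Q → P = 1 → 1/4 = 1/4
((Q ↔ Q) ∨ (Q → Q)) → (Q → P) = 1 → 1/4 = 1/4
Q → Q = 1 → 1 = 1
~Q = ~1 = 0
~Q ↔ Q = 0 ↔ 1 = 0
(Q → Q) ↔ (~Q ↔ Q) = 1 ↔ 0 = 0
(((Q ↔ Q) ∨ (Q → Q)) → (Q → P)) ∨ ((Q → Q) ↔ (~Q ↔ Q)) = 1/4 ∨ 0 = 1/4
Q ↔ P = 1 ↔ 1/4 = 1/4
(Q ↔ P) ↔ Q = 1/4 ↔ 1 = 1/4
~((Q ↔ P) ↔ Q) = ~1/4 = 3/4
((((Q ↔ Q) ∨ (Q → Q)) → (Q → P)) ∨ ((Q → Q) ↔ (~Q ↔ Q))) → ~((Q ↔ P) ↔ Q) = 1/4 → 3/4 = 1
Q ↔ Q = 1 ↔ 1 = 1
(Q ↔ Q) → P = 1 → 1/4 = 1/4
~Q = ~1 = 0
~P = ~1/4 = 3/4
~Q → ~P = 0 → 3/4 = 1
((Q ↔ Q) → P) ∨ (~Q → ~P) = 1/4 ∨ 1 = 1
~P = ~1/4 = 3/4
Q → ~P = 1 → 3/4 = 3/4
(((Q ↔ Q) → P) ∨ (~Q → ~P)) ↔ (Q → ~P) = 1 ↔ 3/4 = 3/4
Q → P = 1 → 1/4 = 1/4
~P = ~1/4 = 3/4
(Q → P) ↔ ~P = 1/4 ↔ 3/4 = 1/2
~((Q → P) ↔ ~P) = ~1/2 = 1/2
~Q = ~1 = 0
~Q = ~1 = 0
~Q ∨ ~Q = 0 ∨ 0 = 0
~((Q → P) ↔ ~P) ∨ (~Q ∨ ~Q) = 1/2 ∨ 0 = 1/2
((((Q ↔ Q) → P) ∨ (~Q → ~P)) ↔ (Q → ~P)) ∨ (~((Q → P) ↔ ~P) ∨ (~Q ∨ ~Q)) = 3/4 ∨ 1/2 = 3/4
(((((Q ↔ Q) ∨ (Q → Q)) → (Q → P)) ∨ ((Q → Q) ↔ (~Q ↔ Q))) → ~((Q ↔ P) ↔ Q)) ↔ (((((Q ↔ Q) → P) ∨ (~Q → ~P)) ↔ (Q → ~P)) ∨ (~((Q → P) ↔ ~P) ∨ (~Q ∨ ~Q))) = 1 ↔ 3/4 = 3/4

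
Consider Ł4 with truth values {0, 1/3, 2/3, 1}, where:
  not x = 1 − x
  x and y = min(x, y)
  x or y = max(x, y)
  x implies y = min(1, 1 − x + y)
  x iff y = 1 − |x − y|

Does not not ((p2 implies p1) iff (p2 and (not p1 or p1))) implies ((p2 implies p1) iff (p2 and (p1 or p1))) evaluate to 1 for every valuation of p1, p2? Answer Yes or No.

Counterexample: take p1 = 0, p2 = 1/3.
p2 implies p1 = 1/3 implies 0 = 2/3
not p1 = not 0 = 1
not p1 or p1 = 1 or 0 = 1
p2 and (not p1 or p1) = 1/3 and 1 = 1/3
(p2 implies p1) iff (p2 and (not p1 or p1)) = 2/3 iff 1/3 = 2/3
not ((p2 implies p1) iff (p2 and (not p1 or p1))) = not 2/3 = 1/3
not not ((p2 implies p1) iff (p2 and (not p1 or p1))) = not 1/3 = 2/3
p2 implies p1 = 1/3 implies 0 = 2/3
p1 or p1 = 0 or 0 = 0
p2 and (p1 or p1) = 1/3 and 0 = 0
(p2 implies p1) iff (p2 and (p1 or p1)) = 2/3 iff 0 = 1/3
not not ((p2 implies p1) iff (p2 and (not p1 or p1))) implies ((p2 implies p1) iff (p2 and (p1 or p1))) = 2/3 implies 1/3 = 2/3
This gives 2/3 ≠ 1.

No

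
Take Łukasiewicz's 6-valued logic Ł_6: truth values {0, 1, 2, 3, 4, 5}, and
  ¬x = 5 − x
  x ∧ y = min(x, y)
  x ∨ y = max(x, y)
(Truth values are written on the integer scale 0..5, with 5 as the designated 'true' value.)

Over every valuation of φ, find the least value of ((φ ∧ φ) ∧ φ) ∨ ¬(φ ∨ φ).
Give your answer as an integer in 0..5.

3

Take φ = 2:
φ ∧ φ = 2 ∧ 2 = 2
(φ ∧ φ) ∧ φ = 2 ∧ 2 = 2
φ ∨ φ = 2 ∨ 2 = 2
¬(φ ∨ φ) = ¬2 = 3
((φ ∧ φ) ∧ φ) ∨ ¬(φ ∨ φ) = 2 ∨ 3 = 3
No assignment yields a value below 3, so this is the minimum.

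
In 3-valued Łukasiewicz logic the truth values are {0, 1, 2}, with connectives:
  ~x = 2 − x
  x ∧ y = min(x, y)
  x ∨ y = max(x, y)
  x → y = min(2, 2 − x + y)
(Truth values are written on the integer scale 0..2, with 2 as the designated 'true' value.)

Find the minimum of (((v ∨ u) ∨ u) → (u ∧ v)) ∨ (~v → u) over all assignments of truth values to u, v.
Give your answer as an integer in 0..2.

1

Take u = 0, v = 1:
v ∨ u = 1 ∨ 0 = 1
(v ∨ u) ∨ u = 1 ∨ 0 = 1
u ∧ v = 0 ∧ 1 = 0
((v ∨ u) ∨ u) → (u ∧ v) = 1 → 0 = 1
~v = ~1 = 1
~v → u = 1 → 0 = 1
(((v ∨ u) ∨ u) → (u ∧ v)) ∨ (~v → u) = 1 ∨ 1 = 1
No assignment yields a value below 1, so this is the minimum.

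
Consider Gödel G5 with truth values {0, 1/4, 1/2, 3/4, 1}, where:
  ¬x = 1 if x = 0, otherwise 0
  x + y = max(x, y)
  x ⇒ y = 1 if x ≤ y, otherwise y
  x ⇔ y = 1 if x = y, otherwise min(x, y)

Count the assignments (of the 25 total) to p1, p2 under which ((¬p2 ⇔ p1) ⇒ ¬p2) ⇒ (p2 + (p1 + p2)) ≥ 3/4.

18

value 1: 12 assignments (counts)
value 3/4: 6 assignments (counts)
value 1/2: 4 assignments
value 1/4: 2 assignments
value 0: 1 assignment
So 18 of the 25 assignments meet the threshold.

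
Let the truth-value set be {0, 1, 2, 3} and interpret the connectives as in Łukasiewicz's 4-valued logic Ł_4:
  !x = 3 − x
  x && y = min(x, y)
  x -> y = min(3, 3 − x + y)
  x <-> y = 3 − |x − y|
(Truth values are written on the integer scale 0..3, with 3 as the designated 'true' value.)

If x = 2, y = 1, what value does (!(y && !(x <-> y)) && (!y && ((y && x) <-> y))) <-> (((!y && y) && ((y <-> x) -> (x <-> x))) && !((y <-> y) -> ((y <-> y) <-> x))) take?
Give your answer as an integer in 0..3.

x <-> y = 2 <-> 1 = 2
!(x <-> y) = !2 = 1
y && !(x <-> y) = 1 && 1 = 1
!(y && !(x <-> y)) = !1 = 2
!y = !1 = 2
y && x = 1 && 2 = 1
(y && x) <-> y = 1 <-> 1 = 3
!y && ((y && x) <-> y) = 2 && 3 = 2
!(y && !(x <-> y)) && (!y && ((y && x) <-> y)) = 2 && 2 = 2
!y = !1 = 2
!y && y = 2 && 1 = 1
y <-> x = 1 <-> 2 = 2
x <-> x = 2 <-> 2 = 3
(y <-> x) -> (x <-> x) = 2 -> 3 = 3
(!y && y) && ((y <-> x) -> (x <-> x)) = 1 && 3 = 1
y <-> y = 1 <-> 1 = 3
y <-> y = 1 <-> 1 = 3
(y <-> y) <-> x = 3 <-> 2 = 2
(y <-> y) -> ((y <-> y) <-> x) = 3 -> 2 = 2
!((y <-> y) -> ((y <-> y) <-> x)) = !2 = 1
((!y && y) && ((y <-> x) -> (x <-> x))) && !((y <-> y) -> ((y <-> y) <-> x)) = 1 && 1 = 1
(!(y && !(x <-> y)) && (!y && ((y && x) <-> y))) <-> (((!y && y) && ((y <-> x) -> (x <-> x))) && !((y <-> y) -> ((y <-> y) <-> x))) = 2 <-> 1 = 2

2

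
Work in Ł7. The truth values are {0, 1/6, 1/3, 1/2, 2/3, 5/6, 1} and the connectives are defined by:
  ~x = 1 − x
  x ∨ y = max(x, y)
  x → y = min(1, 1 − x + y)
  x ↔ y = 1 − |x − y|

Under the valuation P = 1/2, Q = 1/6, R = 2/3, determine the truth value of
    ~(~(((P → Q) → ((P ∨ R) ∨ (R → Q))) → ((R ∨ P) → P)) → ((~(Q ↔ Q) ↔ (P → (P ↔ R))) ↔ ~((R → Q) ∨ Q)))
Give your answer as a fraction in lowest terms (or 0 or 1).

P → Q = 1/2 → 1/6 = 2/3
P ∨ R = 1/2 ∨ 2/3 = 2/3
R → Q = 2/3 → 1/6 = 1/2
(P ∨ R) ∨ (R → Q) = 2/3 ∨ 1/2 = 2/3
(P → Q) → ((P ∨ R) ∨ (R → Q)) = 2/3 → 2/3 = 1
R ∨ P = 2/3 ∨ 1/2 = 2/3
(R ∨ P) → P = 2/3 → 1/2 = 5/6
((P → Q) → ((P ∨ R) ∨ (R → Q))) → ((R ∨ P) → P) = 1 → 5/6 = 5/6
~(((P → Q) → ((P ∨ R) ∨ (R → Q))) → ((R ∨ P) → P)) = ~5/6 = 1/6
Q ↔ Q = 1/6 ↔ 1/6 = 1
~(Q ↔ Q) = ~1 = 0
P ↔ R = 1/2 ↔ 2/3 = 5/6
P → (P ↔ R) = 1/2 → 5/6 = 1
~(Q ↔ Q) ↔ (P → (P ↔ R)) = 0 ↔ 1 = 0
R → Q = 2/3 → 1/6 = 1/2
(R → Q) ∨ Q = 1/2 ∨ 1/6 = 1/2
~((R → Q) ∨ Q) = ~1/2 = 1/2
(~(Q ↔ Q) ↔ (P → (P ↔ R))) ↔ ~((R → Q) ∨ Q) = 0 ↔ 1/2 = 1/2
~(((P → Q) → ((P ∨ R) ∨ (R → Q))) → ((R ∨ P) → P)) → ((~(Q ↔ Q) ↔ (P → (P ↔ R))) ↔ ~((R → Q) ∨ Q)) = 1/6 → 1/2 = 1
~(~(((P → Q) → ((P ∨ R) ∨ (R → Q))) → ((R ∨ P) → P)) → ((~(Q ↔ Q) ↔ (P → (P ↔ R))) ↔ ~((R → Q) ∨ Q))) = ~1 = 0

0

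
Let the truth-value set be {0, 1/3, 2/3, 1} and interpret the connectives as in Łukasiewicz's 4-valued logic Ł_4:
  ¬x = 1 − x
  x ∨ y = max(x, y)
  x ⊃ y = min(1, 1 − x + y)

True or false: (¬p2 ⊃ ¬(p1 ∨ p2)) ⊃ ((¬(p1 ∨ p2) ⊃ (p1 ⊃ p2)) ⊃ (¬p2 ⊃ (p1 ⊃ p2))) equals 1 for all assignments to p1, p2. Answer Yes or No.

p1 = 0, p2 = 0 ↦ 1
p1 = 0, p2 = 1/3 ↦ 1
p1 = 0, p2 = 2/3 ↦ 1
p1 = 0, p2 = 1 ↦ 1
p1 = 1/3, p2 = 0 ↦ 1
p1 = 1/3, p2 = 1/3 ↦ 1
p1 = 1/3, p2 = 2/3 ↦ 1
p1 = 1/3, p2 = 1 ↦ 1
p1 = 2/3, p2 = 0 ↦ 1
p1 = 2/3, p2 = 1/3 ↦ 1
p1 = 2/3, p2 = 2/3 ↦ 1
p1 = 2/3, p2 = 1 ↦ 1
p1 = 1, p2 = 0 ↦ 1
p1 = 1, p2 = 1/3 ↦ 1
p1 = 1, p2 = 2/3 ↦ 1
p1 = 1, p2 = 1 ↦ 1
Every assignment gives a value ≥ 1.

Yes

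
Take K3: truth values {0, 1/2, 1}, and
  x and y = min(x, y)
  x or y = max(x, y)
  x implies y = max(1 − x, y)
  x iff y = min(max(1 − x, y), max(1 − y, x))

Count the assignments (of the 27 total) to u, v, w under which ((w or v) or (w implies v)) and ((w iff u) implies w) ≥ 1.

12

value 1: 12 assignments (counts)
value 1/2: 12 assignments
value 0: 3 assignments
So 12 of the 27 assignments meet the threshold.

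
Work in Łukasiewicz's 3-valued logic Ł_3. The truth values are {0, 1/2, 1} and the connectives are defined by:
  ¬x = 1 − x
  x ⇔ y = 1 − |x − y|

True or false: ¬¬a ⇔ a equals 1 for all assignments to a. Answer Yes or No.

a = 0 ↦ 1
a = 1/2 ↦ 1
a = 1 ↦ 1
Every assignment gives a value ≥ 1.

Yes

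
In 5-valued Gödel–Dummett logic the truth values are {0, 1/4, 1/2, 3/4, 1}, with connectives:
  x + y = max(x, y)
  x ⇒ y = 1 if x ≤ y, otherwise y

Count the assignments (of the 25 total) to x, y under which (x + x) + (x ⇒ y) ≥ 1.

19

value 1: 19 assignments (counts)
value 3/4: 3 assignments
value 1/2: 2 assignments
value 1/4: 1 assignment
So 19 of the 25 assignments meet the threshold.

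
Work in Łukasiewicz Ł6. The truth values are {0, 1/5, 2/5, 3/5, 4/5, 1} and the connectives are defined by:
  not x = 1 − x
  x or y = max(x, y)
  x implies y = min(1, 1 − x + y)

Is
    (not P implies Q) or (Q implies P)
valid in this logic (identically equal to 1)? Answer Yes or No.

Counterexample: take P = 0, Q = 1/5.
not P = not 0 = 1
not P implies Q = 1 implies 1/5 = 1/5
Q implies P = 1/5 implies 0 = 4/5
(not P implies Q) or (Q implies P) = 1/5 or 4/5 = 4/5
This gives 4/5 ≠ 1.

No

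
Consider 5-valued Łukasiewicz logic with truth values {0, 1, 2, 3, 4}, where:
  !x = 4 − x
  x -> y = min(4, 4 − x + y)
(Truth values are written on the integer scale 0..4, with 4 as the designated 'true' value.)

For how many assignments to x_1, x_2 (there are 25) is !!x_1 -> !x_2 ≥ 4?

value 4: 15 assignments (counts)
value 3: 4 assignments
value 2: 3 assignments
value 1: 2 assignments
value 0: 1 assignment
So 15 of the 25 assignments meet the threshold.

15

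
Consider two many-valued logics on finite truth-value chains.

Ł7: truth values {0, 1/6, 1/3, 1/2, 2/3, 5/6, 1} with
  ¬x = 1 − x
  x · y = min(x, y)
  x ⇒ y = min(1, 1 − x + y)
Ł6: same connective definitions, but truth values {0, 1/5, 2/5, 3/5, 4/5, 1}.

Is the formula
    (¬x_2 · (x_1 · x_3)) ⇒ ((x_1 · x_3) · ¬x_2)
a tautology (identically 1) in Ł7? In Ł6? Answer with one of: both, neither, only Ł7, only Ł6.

In Ł7: every assignment gives 1 — tautology.
In Ł6: every assignment gives 1 — tautology.

both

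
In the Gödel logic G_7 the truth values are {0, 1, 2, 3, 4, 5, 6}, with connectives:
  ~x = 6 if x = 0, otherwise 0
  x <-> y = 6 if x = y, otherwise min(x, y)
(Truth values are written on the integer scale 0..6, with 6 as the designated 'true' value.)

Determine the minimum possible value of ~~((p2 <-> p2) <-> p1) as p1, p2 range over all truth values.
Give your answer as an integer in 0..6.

0

Take p1 = 0, p2 = 0:
p2 <-> p2 = 0 <-> 0 = 6
(p2 <-> p2) <-> p1 = 6 <-> 0 = 0
~((p2 <-> p2) <-> p1) = ~0 = 6
~~((p2 <-> p2) <-> p1) = ~6 = 0
No assignment yields a value below 0, so this is the minimum.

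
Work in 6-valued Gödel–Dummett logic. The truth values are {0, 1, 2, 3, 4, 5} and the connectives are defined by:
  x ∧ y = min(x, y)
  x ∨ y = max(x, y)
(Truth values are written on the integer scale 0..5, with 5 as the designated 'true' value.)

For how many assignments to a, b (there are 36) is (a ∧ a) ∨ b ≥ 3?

value 5: 11 assignments (counts)
value 4: 9 assignments (counts)
value 3: 7 assignments (counts)
value 2: 5 assignments
value 1: 3 assignments
value 0: 1 assignment
So 27 of the 36 assignments meet the threshold.

27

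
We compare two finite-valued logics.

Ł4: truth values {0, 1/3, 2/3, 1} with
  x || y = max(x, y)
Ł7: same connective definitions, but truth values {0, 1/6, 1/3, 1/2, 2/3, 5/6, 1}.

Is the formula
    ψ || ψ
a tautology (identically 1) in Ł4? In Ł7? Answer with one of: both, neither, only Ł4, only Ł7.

neither

In Ł4: at ψ = 0 the value is 0 — not a tautology.
In Ł7: at ψ = 0 the value is 0 — not a tautology.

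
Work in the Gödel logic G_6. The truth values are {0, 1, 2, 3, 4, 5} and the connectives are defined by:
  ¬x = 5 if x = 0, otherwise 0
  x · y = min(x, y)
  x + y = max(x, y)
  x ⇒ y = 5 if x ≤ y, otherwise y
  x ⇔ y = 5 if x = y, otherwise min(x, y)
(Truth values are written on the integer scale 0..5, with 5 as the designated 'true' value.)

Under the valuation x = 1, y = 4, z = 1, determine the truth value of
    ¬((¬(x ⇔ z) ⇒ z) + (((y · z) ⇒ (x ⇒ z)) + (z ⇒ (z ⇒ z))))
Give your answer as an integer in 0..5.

0

x ⇔ z = 1 ⇔ 1 = 5
¬(x ⇔ z) = ¬5 = 0
¬(x ⇔ z) ⇒ z = 0 ⇒ 1 = 5
y · z = 4 · 1 = 1
x ⇒ z = 1 ⇒ 1 = 5
(y · z) ⇒ (x ⇒ z) = 1 ⇒ 5 = 5
z ⇒ z = 1 ⇒ 1 = 5
z ⇒ (z ⇒ z) = 1 ⇒ 5 = 5
((y · z) ⇒ (x ⇒ z)) + (z ⇒ (z ⇒ z)) = 5 + 5 = 5
(¬(x ⇔ z) ⇒ z) + (((y · z) ⇒ (x ⇒ z)) + (z ⇒ (z ⇒ z))) = 5 + 5 = 5
¬((¬(x ⇔ z) ⇒ z) + (((y · z) ⇒ (x ⇒ z)) + (z ⇒ (z ⇒ z)))) = ¬5 = 0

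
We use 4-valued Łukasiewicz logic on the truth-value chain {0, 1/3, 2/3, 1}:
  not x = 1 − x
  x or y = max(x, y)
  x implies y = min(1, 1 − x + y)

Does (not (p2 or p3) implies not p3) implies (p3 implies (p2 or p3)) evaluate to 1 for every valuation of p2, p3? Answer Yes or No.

Yes

p2 = 0, p3 = 0 ↦ 1
p2 = 0, p3 = 1/3 ↦ 1
p2 = 0, p3 = 2/3 ↦ 1
p2 = 0, p3 = 1 ↦ 1
p2 = 1/3, p3 = 0 ↦ 1
p2 = 1/3, p3 = 1/3 ↦ 1
p2 = 1/3, p3 = 2/3 ↦ 1
p2 = 1/3, p3 = 1 ↦ 1
p2 = 2/3, p3 = 0 ↦ 1
p2 = 2/3, p3 = 1/3 ↦ 1
p2 = 2/3, p3 = 2/3 ↦ 1
p2 = 2/3, p3 = 1 ↦ 1
p2 = 1, p3 = 0 ↦ 1
p2 = 1, p3 = 1/3 ↦ 1
p2 = 1, p3 = 2/3 ↦ 1
p2 = 1, p3 = 1 ↦ 1
Every assignment gives a value ≥ 1.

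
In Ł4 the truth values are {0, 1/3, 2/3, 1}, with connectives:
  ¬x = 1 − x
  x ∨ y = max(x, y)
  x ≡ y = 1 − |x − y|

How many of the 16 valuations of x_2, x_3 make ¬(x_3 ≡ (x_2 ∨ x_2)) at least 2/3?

6

x_2 = 0, x_3 = 0 ↦ 0  <
x_2 = 0, x_3 = 1/3 ↦ 1/3  <
x_2 = 0, x_3 = 2/3 ↦ 2/3  ≥
x_2 = 0, x_3 = 1 ↦ 1  ≥
x_2 = 1/3, x_3 = 0 ↦ 1/3  <
x_2 = 1/3, x_3 = 1/3 ↦ 0  <
x_2 = 1/3, x_3 = 2/3 ↦ 1/3  <
x_2 = 1/3, x_3 = 1 ↦ 2/3  ≥
x_2 = 2/3, x_3 = 0 ↦ 2/3  ≥
x_2 = 2/3, x_3 = 1/3 ↦ 1/3  <
x_2 = 2/3, x_3 = 2/3 ↦ 0  <
x_2 = 2/3, x_3 = 1 ↦ 1/3  <
x_2 = 1, x_3 = 0 ↦ 1  ≥
x_2 = 1, x_3 = 1/3 ↦ 2/3  ≥
x_2 = 1, x_3 = 2/3 ↦ 1/3  <
x_2 = 1, x_3 = 1 ↦ 0  <
So 6 of the 16 assignments meet the threshold.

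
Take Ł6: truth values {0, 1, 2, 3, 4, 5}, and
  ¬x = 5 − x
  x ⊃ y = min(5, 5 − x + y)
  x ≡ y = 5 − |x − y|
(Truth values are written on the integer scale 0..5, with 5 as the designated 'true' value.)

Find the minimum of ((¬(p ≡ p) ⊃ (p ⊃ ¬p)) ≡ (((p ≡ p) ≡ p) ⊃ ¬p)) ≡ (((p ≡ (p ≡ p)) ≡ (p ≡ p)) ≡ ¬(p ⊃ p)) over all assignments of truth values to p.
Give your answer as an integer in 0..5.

Take p = 2:
p ≡ p = 2 ≡ 2 = 5
¬(p ≡ p) = ¬5 = 0
¬p = ¬2 = 3
p ⊃ ¬p = 2 ⊃ 3 = 5
¬(p ≡ p) ⊃ (p ⊃ ¬p) = 0 ⊃ 5 = 5
p ≡ p = 2 ≡ 2 = 5
(p ≡ p) ≡ p = 5 ≡ 2 = 2
¬p = ¬2 = 3
((p ≡ p) ≡ p) ⊃ ¬p = 2 ⊃ 3 = 5
(¬(p ≡ p) ⊃ (p ⊃ ¬p)) ≡ (((p ≡ p) ≡ p) ⊃ ¬p) = 5 ≡ 5 = 5
p ≡ p = 2 ≡ 2 = 5
p ≡ (p ≡ p) = 2 ≡ 5 = 2
p ≡ p = 2 ≡ 2 = 5
(p ≡ (p ≡ p)) ≡ (p ≡ p) = 2 ≡ 5 = 2
p ⊃ p = 2 ⊃ 2 = 5
¬(p ⊃ p) = ¬5 = 0
((p ≡ (p ≡ p)) ≡ (p ≡ p)) ≡ ¬(p ⊃ p) = 2 ≡ 0 = 3
((¬(p ≡ p) ⊃ (p ⊃ ¬p)) ≡ (((p ≡ p) ≡ p) ⊃ ¬p)) ≡ (((p ≡ (p ≡ p)) ≡ (p ≡ p)) ≡ ¬(p ⊃ p)) = 5 ≡ 3 = 3
No assignment yields a value below 3, so this is the minimum.

3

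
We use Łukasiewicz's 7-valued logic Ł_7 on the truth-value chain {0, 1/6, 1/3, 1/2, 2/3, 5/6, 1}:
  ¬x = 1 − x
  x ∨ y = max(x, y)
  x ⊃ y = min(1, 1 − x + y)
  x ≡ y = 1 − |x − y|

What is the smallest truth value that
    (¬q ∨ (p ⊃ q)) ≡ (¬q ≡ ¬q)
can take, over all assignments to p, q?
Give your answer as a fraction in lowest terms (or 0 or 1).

Take p = 1, q = 1/2:
¬q = ¬1/2 = 1/2
p ⊃ q = 1 ⊃ 1/2 = 1/2
¬q ∨ (p ⊃ q) = 1/2 ∨ 1/2 = 1/2
¬q = ¬1/2 = 1/2
¬q = ¬1/2 = 1/2
¬q ≡ ¬q = 1/2 ≡ 1/2 = 1
(¬q ∨ (p ⊃ q)) ≡ (¬q ≡ ¬q) = 1/2 ≡ 1 = 1/2
No assignment yields a value below 1/2, so this is the minimum.

1/2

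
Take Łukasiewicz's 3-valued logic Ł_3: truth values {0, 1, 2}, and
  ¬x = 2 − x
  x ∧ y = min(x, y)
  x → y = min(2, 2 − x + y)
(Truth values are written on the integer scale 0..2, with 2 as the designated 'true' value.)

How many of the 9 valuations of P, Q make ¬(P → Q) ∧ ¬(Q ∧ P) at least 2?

P = 0, Q = 0 ↦ 0  <
P = 0, Q = 1 ↦ 0  <
P = 0, Q = 2 ↦ 0  <
P = 1, Q = 0 ↦ 1  <
P = 1, Q = 1 ↦ 0  <
P = 1, Q = 2 ↦ 0  <
P = 2, Q = 0 ↦ 2  ≥
P = 2, Q = 1 ↦ 1  <
P = 2, Q = 2 ↦ 0  <
So 1 of the 9 assignments meets the threshold.

1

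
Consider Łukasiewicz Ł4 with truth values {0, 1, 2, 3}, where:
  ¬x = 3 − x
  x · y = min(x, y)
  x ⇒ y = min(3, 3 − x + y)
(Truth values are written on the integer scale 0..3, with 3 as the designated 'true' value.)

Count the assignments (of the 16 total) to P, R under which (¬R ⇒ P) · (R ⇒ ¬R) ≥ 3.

3

P = 0, R = 0 ↦ 0  <
P = 0, R = 1 ↦ 1  <
P = 0, R = 2 ↦ 2  <
P = 0, R = 3 ↦ 0  <
P = 1, R = 0 ↦ 1  <
P = 1, R = 1 ↦ 2  <
P = 1, R = 2 ↦ 2  <
P = 1, R = 3 ↦ 0  <
P = 2, R = 0 ↦ 2  <
P = 2, R = 1 ↦ 3  ≥
P = 2, R = 2 ↦ 2  <
P = 2, R = 3 ↦ 0  <
P = 3, R = 0 ↦ 3  ≥
P = 3, R = 1 ↦ 3  ≥
P = 3, R = 2 ↦ 2  <
P = 3, R = 3 ↦ 0  <
So 3 of the 16 assignments meet the threshold.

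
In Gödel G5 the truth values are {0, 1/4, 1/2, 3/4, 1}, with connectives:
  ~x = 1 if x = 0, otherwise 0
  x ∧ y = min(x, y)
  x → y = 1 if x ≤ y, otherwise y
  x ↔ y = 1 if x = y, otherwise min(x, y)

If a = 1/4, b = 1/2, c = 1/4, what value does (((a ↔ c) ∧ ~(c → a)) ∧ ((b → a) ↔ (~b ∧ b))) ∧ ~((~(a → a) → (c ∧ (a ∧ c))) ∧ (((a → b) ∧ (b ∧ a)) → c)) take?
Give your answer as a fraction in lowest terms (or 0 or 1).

a ↔ c = 1/4 ↔ 1/4 = 1
c → a = 1/4 → 1/4 = 1
~(c → a) = ~1 = 0
(a ↔ c) ∧ ~(c → a) = 1 ∧ 0 = 0
b → a = 1/2 → 1/4 = 1/4
~b = ~1/2 = 0
~b ∧ b = 0 ∧ 1/2 = 0
(b → a) ↔ (~b ∧ b) = 1/4 ↔ 0 = 0
((a ↔ c) ∧ ~(c → a)) ∧ ((b → a) ↔ (~b ∧ b)) = 0 ∧ 0 = 0
a → a = 1/4 → 1/4 = 1
~(a → a) = ~1 = 0
a ∧ c = 1/4 ∧ 1/4 = 1/4
c ∧ (a ∧ c) = 1/4 ∧ 1/4 = 1/4
~(a → a) → (c ∧ (a ∧ c)) = 0 → 1/4 = 1
a → b = 1/4 → 1/2 = 1
b ∧ a = 1/2 ∧ 1/4 = 1/4
(a → b) ∧ (b ∧ a) = 1 ∧ 1/4 = 1/4
((a → b) ∧ (b ∧ a)) → c = 1/4 → 1/4 = 1
(~(a → a) → (c ∧ (a ∧ c))) ∧ (((a → b) ∧ (b ∧ a)) → c) = 1 ∧ 1 = 1
~((~(a → a) → (c ∧ (a ∧ c))) ∧ (((a → b) ∧ (b ∧ a)) → c)) = ~1 = 0
(((a ↔ c) ∧ ~(c → a)) ∧ ((b → a) ↔ (~b ∧ b))) ∧ ~((~(a → a) → (c ∧ (a ∧ c))) ∧ (((a → b) ∧ (b ∧ a)) → c)) = 0 ∧ 0 = 0

0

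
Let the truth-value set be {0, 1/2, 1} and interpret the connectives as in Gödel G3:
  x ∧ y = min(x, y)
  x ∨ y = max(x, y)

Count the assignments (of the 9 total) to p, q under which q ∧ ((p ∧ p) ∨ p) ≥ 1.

p = 0, q = 0 ↦ 0  <
p = 0, q = 1/2 ↦ 0  <
p = 0, q = 1 ↦ 0  <
p = 1/2, q = 0 ↦ 0  <
p = 1/2, q = 1/2 ↦ 1/2  <
p = 1/2, q = 1 ↦ 1/2  <
p = 1, q = 0 ↦ 0  <
p = 1, q = 1/2 ↦ 1/2  <
p = 1, q = 1 ↦ 1  ≥
So 1 of the 9 assignments meets the threshold.

1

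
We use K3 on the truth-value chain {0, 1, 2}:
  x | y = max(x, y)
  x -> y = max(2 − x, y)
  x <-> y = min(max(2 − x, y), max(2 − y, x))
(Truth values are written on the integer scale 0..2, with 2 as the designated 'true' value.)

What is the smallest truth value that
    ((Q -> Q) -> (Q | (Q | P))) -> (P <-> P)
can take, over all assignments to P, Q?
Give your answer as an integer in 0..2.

1

Take P = 1, Q = 0:
Q -> Q = 0 -> 0 = 2
Q | P = 0 | 1 = 1
Q | (Q | P) = 0 | 1 = 1
(Q -> Q) -> (Q | (Q | P)) = 2 -> 1 = 1
P <-> P = 1 <-> 1 = 1
((Q -> Q) -> (Q | (Q | P))) -> (P <-> P) = 1 -> 1 = 1
No assignment yields a value below 1, so this is the minimum.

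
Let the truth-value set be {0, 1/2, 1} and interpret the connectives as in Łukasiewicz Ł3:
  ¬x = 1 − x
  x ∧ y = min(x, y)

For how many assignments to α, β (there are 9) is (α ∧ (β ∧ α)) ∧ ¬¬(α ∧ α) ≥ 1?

1

α = 0, β = 0 ↦ 0  <
α = 0, β = 1/2 ↦ 0  <
α = 0, β = 1 ↦ 0  <
α = 1/2, β = 0 ↦ 0  <
α = 1/2, β = 1/2 ↦ 1/2  <
α = 1/2, β = 1 ↦ 1/2  <
α = 1, β = 0 ↦ 0  <
α = 1, β = 1/2 ↦ 1/2  <
α = 1, β = 1 ↦ 1  ≥
So 1 of the 9 assignments meets the threshold.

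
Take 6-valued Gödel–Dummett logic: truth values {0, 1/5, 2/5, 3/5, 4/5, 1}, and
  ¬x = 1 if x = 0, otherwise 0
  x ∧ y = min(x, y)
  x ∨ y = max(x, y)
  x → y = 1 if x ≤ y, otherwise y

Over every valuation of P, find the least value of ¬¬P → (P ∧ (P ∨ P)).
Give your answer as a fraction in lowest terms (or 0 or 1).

Take P = 1/5:
¬P = ¬1/5 = 0
¬¬P = ¬0 = 1
P ∨ P = 1/5 ∨ 1/5 = 1/5
P ∧ (P ∨ P) = 1/5 ∧ 1/5 = 1/5
¬¬P → (P ∧ (P ∨ P)) = 1 → 1/5 = 1/5
No assignment yields a value below 1/5, so this is the minimum.

1/5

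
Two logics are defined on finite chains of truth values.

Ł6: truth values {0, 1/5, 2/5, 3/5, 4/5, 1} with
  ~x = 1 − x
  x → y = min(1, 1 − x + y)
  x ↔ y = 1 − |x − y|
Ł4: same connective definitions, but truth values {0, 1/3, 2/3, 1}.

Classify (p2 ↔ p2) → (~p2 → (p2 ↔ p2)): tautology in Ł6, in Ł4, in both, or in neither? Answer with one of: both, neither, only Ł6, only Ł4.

both

In Ł6: every assignment gives 1 — tautology.
In Ł4: every assignment gives 1 — tautology.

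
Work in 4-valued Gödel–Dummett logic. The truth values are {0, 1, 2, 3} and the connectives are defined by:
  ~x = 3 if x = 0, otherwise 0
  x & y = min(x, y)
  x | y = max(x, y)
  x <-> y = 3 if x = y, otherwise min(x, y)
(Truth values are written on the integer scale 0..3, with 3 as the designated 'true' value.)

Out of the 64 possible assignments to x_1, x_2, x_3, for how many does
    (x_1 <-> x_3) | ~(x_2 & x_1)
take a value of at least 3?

37

value 3: 37 assignments (counts)
value 2: 6 assignments
value 1: 12 assignments
value 0: 9 assignments
So 37 of the 64 assignments meet the threshold.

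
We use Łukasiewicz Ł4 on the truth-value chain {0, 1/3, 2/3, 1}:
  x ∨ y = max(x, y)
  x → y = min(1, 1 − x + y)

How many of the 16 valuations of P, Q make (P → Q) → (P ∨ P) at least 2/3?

9

P = 0, Q = 0 ↦ 0  <
P = 0, Q = 1/3 ↦ 0  <
P = 0, Q = 2/3 ↦ 0  <
P = 0, Q = 1 ↦ 0  <
P = 1/3, Q = 0 ↦ 2/3  ≥
P = 1/3, Q = 1/3 ↦ 1/3  <
P = 1/3, Q = 2/3 ↦ 1/3  <
P = 1/3, Q = 1 ↦ 1/3  <
P = 2/3, Q = 0 ↦ 1  ≥
P = 2/3, Q = 1/3 ↦ 1  ≥
P = 2/3, Q = 2/3 ↦ 2/3  ≥
P = 2/3, Q = 1 ↦ 2/3  ≥
P = 1, Q = 0 ↦ 1  ≥
P = 1, Q = 1/3 ↦ 1  ≥
P = 1, Q = 2/3 ↦ 1  ≥
P = 1, Q = 1 ↦ 1  ≥
So 9 of the 16 assignments meet the threshold.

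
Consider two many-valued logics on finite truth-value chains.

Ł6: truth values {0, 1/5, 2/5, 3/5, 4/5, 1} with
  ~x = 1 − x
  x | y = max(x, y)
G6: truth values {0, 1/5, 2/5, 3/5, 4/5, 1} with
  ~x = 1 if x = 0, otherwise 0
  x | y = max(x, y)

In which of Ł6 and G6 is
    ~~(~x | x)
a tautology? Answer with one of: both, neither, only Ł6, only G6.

only G6

In Ł6: at x = 1/5 the value is 4/5 — not a tautology.
In G6: every assignment gives 1 — tautology.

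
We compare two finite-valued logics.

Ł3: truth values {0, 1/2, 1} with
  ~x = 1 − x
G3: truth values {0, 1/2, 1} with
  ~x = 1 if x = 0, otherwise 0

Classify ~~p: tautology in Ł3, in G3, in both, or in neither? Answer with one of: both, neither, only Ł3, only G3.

In Ł3: at p = 0 the value is 0 — not a tautology.
In G3: at p = 0 the value is 0 — not a tautology.

neither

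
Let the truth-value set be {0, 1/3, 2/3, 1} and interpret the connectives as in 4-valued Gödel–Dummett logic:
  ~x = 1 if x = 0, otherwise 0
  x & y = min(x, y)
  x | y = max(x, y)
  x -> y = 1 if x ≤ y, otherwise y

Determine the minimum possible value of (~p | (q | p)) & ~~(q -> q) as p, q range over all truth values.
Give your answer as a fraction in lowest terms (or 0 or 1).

1/3

Take p = 1/3, q = 0:
~p = ~1/3 = 0
q | p = 0 | 1/3 = 1/3
~p | (q | p) = 0 | 1/3 = 1/3
q -> q = 0 -> 0 = 1
~(q -> q) = ~1 = 0
~~(q -> q) = ~0 = 1
(~p | (q | p)) & ~~(q -> q) = 1/3 & 1 = 1/3
No assignment yields a value below 1/3, so this is the minimum.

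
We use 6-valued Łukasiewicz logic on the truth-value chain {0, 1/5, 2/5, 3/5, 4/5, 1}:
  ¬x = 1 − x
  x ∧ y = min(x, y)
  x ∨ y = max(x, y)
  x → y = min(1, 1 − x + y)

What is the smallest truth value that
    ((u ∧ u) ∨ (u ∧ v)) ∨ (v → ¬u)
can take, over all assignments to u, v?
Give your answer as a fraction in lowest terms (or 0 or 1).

Take u = 2/5, v = 1:
u ∧ u = 2/5 ∧ 2/5 = 2/5
u ∧ v = 2/5 ∧ 1 = 2/5
(u ∧ u) ∨ (u ∧ v) = 2/5 ∨ 2/5 = 2/5
¬u = ¬2/5 = 3/5
v → ¬u = 1 → 3/5 = 3/5
((u ∧ u) ∨ (u ∧ v)) ∨ (v → ¬u) = 2/5 ∨ 3/5 = 3/5
No assignment yields a value below 3/5, so this is the minimum.

3/5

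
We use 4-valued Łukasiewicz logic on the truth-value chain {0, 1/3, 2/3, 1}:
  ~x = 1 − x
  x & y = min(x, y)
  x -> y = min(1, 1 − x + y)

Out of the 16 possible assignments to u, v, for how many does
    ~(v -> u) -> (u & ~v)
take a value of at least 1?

11

u = 0, v = 0 ↦ 1  ≥
u = 0, v = 1/3 ↦ 2/3  <
u = 0, v = 2/3 ↦ 1/3  <
u = 0, v = 1 ↦ 0  <
u = 1/3, v = 0 ↦ 1  ≥
u = 1/3, v = 1/3 ↦ 1  ≥
u = 1/3, v = 2/3 ↦ 1  ≥
u = 1/3, v = 1 ↦ 1/3  <
u = 2/3, v = 0 ↦ 1  ≥
u = 2/3, v = 1/3 ↦ 1  ≥
u = 2/3, v = 2/3 ↦ 1  ≥
u = 2/3, v = 1 ↦ 2/3  <
u = 1, v = 0 ↦ 1  ≥
u = 1, v = 1/3 ↦ 1  ≥
u = 1, v = 2/3 ↦ 1  ≥
u = 1, v = 1 ↦ 1  ≥
So 11 of the 16 assignments meet the threshold.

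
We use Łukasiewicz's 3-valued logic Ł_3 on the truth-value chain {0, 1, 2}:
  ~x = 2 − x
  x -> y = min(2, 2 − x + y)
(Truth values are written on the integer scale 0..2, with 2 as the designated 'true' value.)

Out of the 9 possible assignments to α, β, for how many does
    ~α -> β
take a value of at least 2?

6

α = 0, β = 0 ↦ 0  <
α = 0, β = 1 ↦ 1  <
α = 0, β = 2 ↦ 2  ≥
α = 1, β = 0 ↦ 1  <
α = 1, β = 1 ↦ 2  ≥
α = 1, β = 2 ↦ 2  ≥
α = 2, β = 0 ↦ 2  ≥
α = 2, β = 1 ↦ 2  ≥
α = 2, β = 2 ↦ 2  ≥
So 6 of the 9 assignments meet the threshold.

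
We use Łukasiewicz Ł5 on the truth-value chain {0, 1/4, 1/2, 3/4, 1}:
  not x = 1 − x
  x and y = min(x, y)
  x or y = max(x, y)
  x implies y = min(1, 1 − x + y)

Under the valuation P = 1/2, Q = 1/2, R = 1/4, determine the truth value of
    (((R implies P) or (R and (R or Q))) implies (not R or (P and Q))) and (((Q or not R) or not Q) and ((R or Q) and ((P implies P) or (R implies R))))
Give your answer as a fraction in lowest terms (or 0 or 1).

R implies P = 1/4 implies 1/2 = 1
R or Q = 1/4 or 1/2 = 1/2
R and (R or Q) = 1/4 and 1/2 = 1/4
(R implies P) or (R and (R or Q)) = 1 or 1/4 = 1
not R = not 1/4 = 3/4
P and Q = 1/2 and 1/2 = 1/2
not R or (P and Q) = 3/4 or 1/2 = 3/4
((R implies P) or (R and (R or Q))) implies (not R or (P and Q)) = 1 implies 3/4 = 3/4
not R = not 1/4 = 3/4
Q or not R = 1/2 or 3/4 = 3/4
not Q = not 1/2 = 1/2
(Q or not R) or not Q = 3/4 or 1/2 = 3/4
R or Q = 1/4 or 1/2 = 1/2
P implies P = 1/2 implies 1/2 = 1
R implies R = 1/4 implies 1/4 = 1
(P implies P) or (R implies R) = 1 or 1 = 1
(R or Q) and ((P implies P) or (R implies R)) = 1/2 and 1 = 1/2
((Q or not R) or not Q) and ((R or Q) and ((P implies P) or (R implies R))) = 3/4 and 1/2 = 1/2
(((R implies P) or (R and (R or Q))) implies (not R or (P and Q))) and (((Q or not R) or not Q) and ((R or Q) and ((P implies P) or (R implies R)))) = 3/4 and 1/2 = 1/2

1/2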